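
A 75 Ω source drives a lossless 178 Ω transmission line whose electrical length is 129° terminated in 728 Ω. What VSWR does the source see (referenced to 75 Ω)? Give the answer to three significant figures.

tan(βl) = -1.23
Z_in = Z_0·(Z_L + jZ_0·tanβl)/(Z_0 + jZ_L·tanβl) = 69.3 + j130 Ω
Γ_s = (Z_in − Z_s)/(Z_in + Z_s) = (-5.66 + j130)/(144 + j130), |Γ_s| = 0.671
VSWR = (1 + |Γ_s|)/(1 − |Γ_s|)

VSWR ≈ 5.08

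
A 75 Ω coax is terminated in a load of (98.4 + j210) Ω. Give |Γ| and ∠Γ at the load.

Γ ≈ 0.776 ∠ 33.2°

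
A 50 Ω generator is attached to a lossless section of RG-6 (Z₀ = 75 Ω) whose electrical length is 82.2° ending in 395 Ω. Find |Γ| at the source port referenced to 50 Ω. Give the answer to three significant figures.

|Γ| ≈ 0.565

tan(βl) = 7.3
Z_in = Z_0·(Z_L + jZ_0·tanβl)/(Z_0 + jZ_L·tanβl) = 14.5 − j9.9 Ω
Γ_s = (Z_in − Z_s)/(Z_in + Z_s) = (-35.5 − j9.9)/(64.5 − j9.9), |Γ_s| = 0.565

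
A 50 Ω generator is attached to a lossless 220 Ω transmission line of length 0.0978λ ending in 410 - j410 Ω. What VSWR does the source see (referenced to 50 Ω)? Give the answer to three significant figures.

βl = 2π × 0.0978 = 35.2°
tan(βl) = 0.706
Z_in = Z_0·(Z_L + jZ_0·tanβl)/(Z_0 + jZ_L·tanβl) = 86.6 − j159 Ω
Γ_s = (Z_in − Z_s)/(Z_in + Z_s) = (36.6 − j159)/(137 − j159), |Γ_s| = 0.779
VSWR = (1 + |Γ_s|)/(1 − |Γ_s|)

VSWR ≈ 8.04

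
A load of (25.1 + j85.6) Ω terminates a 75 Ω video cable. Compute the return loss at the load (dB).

RL ≈ 2.47 dB

Γ = (-49.9 + j85.6)/(100.1 + j85.6), |Γ| = 0.752
RL = −20·log₁₀|Γ| = −20·log₁₀(0.752)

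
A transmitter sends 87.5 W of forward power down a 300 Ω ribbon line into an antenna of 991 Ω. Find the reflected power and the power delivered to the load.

P_reflected ≈ 25.1 W; P_delivered ≈ 62.4 W

Γ = (991 − 300)/(991 + 300) = 0.535
|Γ|² = 0.286
P_refl = |Γ|²·P_inc = 25.1 W, P_del = (1 − |Γ|²)·P_inc = 62.4 W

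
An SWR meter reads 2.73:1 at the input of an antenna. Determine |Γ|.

|Γ| ≈ 0.464

|Γ| = (S − 1)/(S + 1) = (2.73 − 1)/(2.73 + 1) = 1.73/3.73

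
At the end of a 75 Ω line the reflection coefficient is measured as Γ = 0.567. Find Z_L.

Z_L = Z_0·(1 + Γ)/(1 − Γ) = 75·(1.57)/(0.433)

Z_L ≈ 271 Ω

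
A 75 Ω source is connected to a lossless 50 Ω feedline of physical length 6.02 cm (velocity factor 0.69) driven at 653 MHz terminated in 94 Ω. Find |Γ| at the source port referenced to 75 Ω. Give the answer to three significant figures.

λ = v/f = 0.69·c / 653 MHz = 0.317 m
βl = 2π·l/λ = 2π × 0.19 = 68.4°
tan(βl) = 2.52
Z_in = Z_0·(Z_L + jZ_0·tanβl)/(Z_0 + jZ_L·tanβl) = 29.5 − j13.6 Ω
Γ_s = (Z_in − Z_s)/(Z_in + Z_s) = (-45.5 − j13.6)/(104 − j13.6), |Γ_s| = 0.451

|Γ| ≈ 0.451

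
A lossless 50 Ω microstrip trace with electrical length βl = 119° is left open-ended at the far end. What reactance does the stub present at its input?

X_in ≈ 27.7 Ω (inductive)

tan(βl) = -1.8
For an open-ended stub, Z_in = −jZ_0·cot(βl) = −jZ_0/tan(βl)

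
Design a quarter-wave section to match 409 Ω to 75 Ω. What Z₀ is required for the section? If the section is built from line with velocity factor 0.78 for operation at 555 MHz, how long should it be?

Z_qwt = √(Z_0·R_L) = √(75 × 409) = √30680
λ = 0.78·c/f = 0.422 m, so l = λ/4 = 0.105 m

Z_qwt ≈ 175 Ω; length ≈ 10.5 cm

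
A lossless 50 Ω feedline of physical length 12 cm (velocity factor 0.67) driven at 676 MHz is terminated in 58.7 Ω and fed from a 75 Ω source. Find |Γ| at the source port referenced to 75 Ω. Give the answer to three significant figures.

λ = v/f = 0.67·c / 676 MHz = 0.297 m
βl = 2π·l/λ = 2π × 0.404 = 145°
tan(βl) = -0.693
Z_in = Z_0·(Z_L + jZ_0·tanβl)/(Z_0 + jZ_L·tanβl) = 52.3 + j7.89 Ω
Γ_s = (Z_in − Z_s)/(Z_in + Z_s) = (-22.7 + j7.89)/(127 + j7.89), |Γ_s| = 0.189

|Γ| ≈ 0.189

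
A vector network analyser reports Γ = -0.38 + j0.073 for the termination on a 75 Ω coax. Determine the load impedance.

Z_L = Z_0·(1 + Γ)/(1 − Γ) = 75·(0.62 + j0.073)/(1.38 − j0.073)

Z_L ≈ 33.4 + j5.73 Ω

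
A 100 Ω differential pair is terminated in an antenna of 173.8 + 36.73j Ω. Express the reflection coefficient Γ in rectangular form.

Γ ≈ 0.282 + j0.0963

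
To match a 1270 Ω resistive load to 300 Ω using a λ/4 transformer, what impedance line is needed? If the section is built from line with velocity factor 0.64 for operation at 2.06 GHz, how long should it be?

Z_qwt ≈ 617 Ω; length ≈ 2.33 cm

Z_qwt = √(Z_0·R_L) = √(300 × 1270) = √381000
λ = 0.64·c/f = 0.0932 m, so l = λ/4 = 0.0233 m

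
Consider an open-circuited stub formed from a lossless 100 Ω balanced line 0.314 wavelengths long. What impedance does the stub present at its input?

βl = 2π × 0.314 = 113°
tan(βl) = -2.35
For an open-circuited stub, Z_in = −jZ_0·cot(βl) = −jZ_0/tan(βl)

Z_in ≈ +j42.5 Ω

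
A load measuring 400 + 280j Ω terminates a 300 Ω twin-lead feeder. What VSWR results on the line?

VSWR ≈ 2.3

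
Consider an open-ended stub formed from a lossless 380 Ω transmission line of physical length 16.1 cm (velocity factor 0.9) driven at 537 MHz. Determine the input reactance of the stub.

X_in ≈ 179 Ω (inductive)

λ = v/f = 0.9·c / 537 MHz = 0.503 m
βl = 2π·l/λ = 2π × 0.32 = 115°
tan(βl) = -2.12
For an open-ended stub, Z_in = −jZ_0·cot(βl) = −jZ_0/tan(βl)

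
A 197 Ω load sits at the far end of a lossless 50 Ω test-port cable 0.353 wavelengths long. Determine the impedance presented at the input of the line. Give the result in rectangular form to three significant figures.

βl = 2π × 0.353 = 127°
tan(βl) = tan(127°) = -1.32
Z_in = Z_0·(Z_L + jZ_0·tanβl)/(Z_0 + jZ_L·tanβl)
     = 50·(197 − j66.2)/(50 − j261)

Z_in ≈ 19.2 + j34.1 Ω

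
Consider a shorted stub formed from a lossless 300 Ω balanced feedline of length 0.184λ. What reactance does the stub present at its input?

βl = 2π × 0.184 = 66.2°
tan(βl) = 2.27
For a shorted stub, Z_in = jZ_0·tan(βl)

X_in ≈ 681 Ω (inductive)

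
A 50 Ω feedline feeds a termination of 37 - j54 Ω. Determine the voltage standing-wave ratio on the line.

Γ = (Z_L − Z_0)/(Z_L + Z_0) = (-13 − j54)/(87 − j54)
|Γ| = 55.5/102 = 0.542
VSWR = (1 + |Γ|)/(1 − |Γ|) = 1.54/0.458

VSWR ≈ 3.37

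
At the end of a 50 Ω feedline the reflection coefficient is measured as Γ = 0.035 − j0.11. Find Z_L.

Z_L ≈ 52.3 − j11.7 Ω

Z_L = Z_0·(1 + Γ)/(1 − Γ) = 50·(1.03 − j0.11)/(0.965 + j0.11)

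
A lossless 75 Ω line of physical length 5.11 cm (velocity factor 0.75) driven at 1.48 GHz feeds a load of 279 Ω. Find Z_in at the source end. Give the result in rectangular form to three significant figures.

Z_in ≈ 26.7 + j40.8 Ω

λ = v/f = 0.75·c / 1.48 GHz = 0.152 m
βl = 2π·l/λ = 2π × 0.336 = 121°
tan(βl) = tan(121°) = -1.66
Z_in = Z_0·(Z_L + jZ_0·tanβl)/(Z_0 + jZ_L·tanβl)
     = 75·(279 − j125)/(75 − j464)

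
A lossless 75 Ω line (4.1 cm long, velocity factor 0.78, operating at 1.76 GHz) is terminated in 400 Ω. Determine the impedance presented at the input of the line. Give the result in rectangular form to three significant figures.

λ = v/f = 0.78·c / 1.76 GHz = 0.133 m
βl = 2π·l/λ = 2π × 0.308 = 111°
tan(βl) = tan(111°) = -2.6
Z_in = Z_0·(Z_L + jZ_0·tanβl)/(Z_0 + jZ_L·tanβl)
     = 75·(400 − j195)/(75 − j1040)

Z_in ≈ 16.1 + j27.7 Ω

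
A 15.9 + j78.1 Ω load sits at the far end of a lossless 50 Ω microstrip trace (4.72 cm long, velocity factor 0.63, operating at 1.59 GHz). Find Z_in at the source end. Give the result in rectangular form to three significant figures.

λ = v/f = 0.63·c / 1.59 GHz = 0.119 m
βl = 2π·l/λ = 2π × 0.397 = 143°
tan(βl) = tan(143°) = -0.755
Z_in = Z_0·(Z_L + jZ_0·tanβl)/(Z_0 + jZ_L·tanβl)
     = 50·(15.9 + j40.4)/(109 − j12)

Z_in ≈ 5.19 + j19.1 Ω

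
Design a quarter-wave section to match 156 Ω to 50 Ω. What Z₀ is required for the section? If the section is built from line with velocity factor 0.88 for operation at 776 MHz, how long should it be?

Z_qwt ≈ 88.3 Ω; length ≈ 8.51 cm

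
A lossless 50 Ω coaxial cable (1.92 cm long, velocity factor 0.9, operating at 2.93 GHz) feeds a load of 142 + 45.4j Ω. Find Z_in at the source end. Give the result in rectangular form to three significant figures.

Z_in ≈ 18 − j17.4 Ω

λ = v/f = 0.9·c / 2.93 GHz = 0.0922 m
βl = 2π·l/λ = 2π × 0.208 = 75°
tan(βl) = tan(75°) = 3.73
Z_in = Z_0·(Z_L + jZ_0·tanβl)/(Z_0 + jZ_L·tanβl)
     = 50·(142 + j232)/(-120 + j530)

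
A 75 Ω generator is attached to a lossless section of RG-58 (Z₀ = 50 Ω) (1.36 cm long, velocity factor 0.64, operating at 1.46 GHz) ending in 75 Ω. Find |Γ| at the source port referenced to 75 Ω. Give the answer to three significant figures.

λ = v/f = 0.64·c / 1.46 GHz = 0.132 m
βl = 2π·l/λ = 2π × 0.103 = 37.2°
tan(βl) = 0.76
Z_in = Z_0·(Z_L + jZ_0·tanβl)/(Z_0 + jZ_L·tanβl) = 51.5 − j20.7 Ω
Γ_s = (Z_in − Z_s)/(Z_in + Z_s) = (-23.5 − j20.7)/(126 − j20.7), |Γ_s| = 0.244

|Γ| ≈ 0.244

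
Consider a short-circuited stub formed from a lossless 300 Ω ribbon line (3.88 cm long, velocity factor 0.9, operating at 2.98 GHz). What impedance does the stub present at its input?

λ = v/f = 0.9·c / 2.98 GHz = 0.0906 m
βl = 2π·l/λ = 2π × 0.428 = 154°
tan(βl) = -0.484
For a short-circuited stub, Z_in = jZ_0·tan(βl)

Z_in ≈ −j145 Ω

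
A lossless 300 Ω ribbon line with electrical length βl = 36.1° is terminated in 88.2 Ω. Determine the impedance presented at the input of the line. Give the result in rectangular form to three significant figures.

Z_in ≈ 129 + j191 Ω

tan(βl) = tan(36.1°) = 0.729
Z_in = Z_0·(Z_L + jZ_0·tanβl)/(Z_0 + jZ_L·tanβl)
     = 300·(88.2 + j219)/(300 + j64.3)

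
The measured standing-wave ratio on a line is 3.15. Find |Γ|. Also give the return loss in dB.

|Γ| ≈ 0.518; return loss ≈ 5.71 dB

|Γ| = (S − 1)/(S + 1) = (3.15 − 1)/(3.15 + 1) = 2.15/4.15
RL = −20·log₁₀|Γ| = −20·log₁₀(0.518)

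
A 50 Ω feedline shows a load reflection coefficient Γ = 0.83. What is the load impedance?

Z_L ≈ 538 Ω

Z_L = Z_0·(1 + Γ)/(1 − Γ) = 50·(1.83)/(0.17)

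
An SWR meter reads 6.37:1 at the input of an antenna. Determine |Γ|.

|Γ| = (S − 1)/(S + 1) = (6.37 − 1)/(6.37 + 1) = 5.37/7.37

|Γ| ≈ 0.729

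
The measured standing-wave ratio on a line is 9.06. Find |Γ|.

|Γ| ≈ 0.801

|Γ| = (S − 1)/(S + 1) = (9.06 − 1)/(9.06 + 1) = 8.06/10.1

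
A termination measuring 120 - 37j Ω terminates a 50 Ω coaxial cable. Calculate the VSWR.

VSWR ≈ 2.67

Γ = (Z_L − Z_0)/(Z_L + Z_0) = (70 − j37)/(170 − j37)
|Γ| = 79.2/174 = 0.455
VSWR = (1 + |Γ|)/(1 − |Γ|) = 1.46/0.545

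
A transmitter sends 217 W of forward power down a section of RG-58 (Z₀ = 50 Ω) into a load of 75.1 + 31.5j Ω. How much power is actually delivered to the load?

P_delivered ≈ 196 W

|Γ| = |(25.1 + j31.5)/(125.1 + j31.5)| = 0.312
|Γ|² = 0.0975
P_refl = |Γ|²·P_inc = 21.2 W, P_del = (1 − |Γ|²)·P_inc = 196 W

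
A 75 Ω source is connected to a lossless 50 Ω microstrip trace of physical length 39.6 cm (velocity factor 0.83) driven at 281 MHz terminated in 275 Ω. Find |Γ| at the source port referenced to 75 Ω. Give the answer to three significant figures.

λ = v/f = 0.83·c / 281 MHz = 0.886 m
βl = 2π·l/λ = 2π × 0.447 = 161°
tan(βl) = -0.347
Z_in = Z_0·(Z_L + jZ_0·tanβl)/(Z_0 + jZ_L·tanβl) = 66.5 + j109 Ω
Γ_s = (Z_in − Z_s)/(Z_in + Z_s) = (-8.54 + j109)/(141 + j109), |Γ_s| = 0.614

|Γ| ≈ 0.614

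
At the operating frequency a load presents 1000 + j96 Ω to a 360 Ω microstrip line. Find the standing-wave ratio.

VSWR ≈ 2.81

Γ = (Z_L − Z_0)/(Z_L + Z_0) = (640 + j96)/(1360 + j96)
|Γ| = 647/1360 = 0.475
VSWR = (1 + |Γ|)/(1 − |Γ|) = 1.47/0.525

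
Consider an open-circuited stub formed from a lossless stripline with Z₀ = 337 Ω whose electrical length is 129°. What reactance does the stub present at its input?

tan(βl) = -1.23
For an open-circuited stub, Z_in = −jZ_0·cot(βl) = −jZ_0/tan(βl)

X_in ≈ 273 Ω (inductive)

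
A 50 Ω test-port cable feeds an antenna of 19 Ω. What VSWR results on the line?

VSWR ≈ 2.63

Γ = (19 − 50)/(19 + 50) = -0.449
VSWR = (1 + 0.449)/(1 − 0.449)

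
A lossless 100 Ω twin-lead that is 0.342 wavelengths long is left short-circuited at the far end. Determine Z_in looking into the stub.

Z_in ≈ −j153 Ω

βl = 2π × 0.342 = 123°
tan(βl) = -1.53
For a short-circuited stub, Z_in = jZ_0·tan(βl)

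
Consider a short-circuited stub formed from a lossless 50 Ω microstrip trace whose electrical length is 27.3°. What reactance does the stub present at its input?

tan(βl) = 0.516
For a short-circuited stub, Z_in = jZ_0·tan(βl)

X_in ≈ 25.8 Ω (inductive)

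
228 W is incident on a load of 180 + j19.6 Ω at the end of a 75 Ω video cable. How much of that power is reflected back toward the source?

|Γ| = |(105 + j19.6)/(255 + j19.6)| = 0.418
|Γ|² = 0.174
P_refl = |Γ|²·P_inc = 39.8 W, P_del = (1 − |Γ|²)·P_inc = 188 W

P_reflected ≈ 39.8 W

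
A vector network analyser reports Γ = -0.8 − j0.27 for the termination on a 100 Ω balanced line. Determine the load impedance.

Z_L ≈ 8.67 − j16.3 Ω

Z_L = Z_0·(1 + Γ)/(1 − Γ) = 100·(0.2 − j0.27)/(1.8 + j0.27)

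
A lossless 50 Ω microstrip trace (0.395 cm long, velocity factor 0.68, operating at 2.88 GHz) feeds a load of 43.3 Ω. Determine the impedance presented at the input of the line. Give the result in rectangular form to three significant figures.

λ = v/f = 0.68·c / 2.88 GHz = 0.0708 m
βl = 2π·l/λ = 2π × 0.0558 = 20.1°
tan(βl) = tan(20.1°) = 0.365
Z_in = Z_0·(Z_L + jZ_0·tanβl)/(Z_0 + jZ_L·tanβl)
     = 50·(43.3 + j18.3)/(50 + j15.8)

Z_in ≈ 44.6 + j4.15 Ω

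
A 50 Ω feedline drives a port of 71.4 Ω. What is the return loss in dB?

Γ = (71.4 − 50)/(71.4 + 50) = 0.176
RL = −20·log₁₀|Γ| = −20·log₁₀(0.176)

RL ≈ 15.1 dB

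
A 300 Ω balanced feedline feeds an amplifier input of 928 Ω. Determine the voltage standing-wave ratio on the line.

VSWR ≈ 3.09

Γ = (928 − 300)/(928 + 300) = 0.511
VSWR = (1 + 0.511)/(1 − 0.511)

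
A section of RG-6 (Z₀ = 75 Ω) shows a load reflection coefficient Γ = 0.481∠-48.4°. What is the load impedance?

Z_L = Z_0·(1 + Γ)/(1 − Γ) = 75·(1.32 − j0.36)/(0.681 + j0.36)

Z_L ≈ 97.3 − j91 Ω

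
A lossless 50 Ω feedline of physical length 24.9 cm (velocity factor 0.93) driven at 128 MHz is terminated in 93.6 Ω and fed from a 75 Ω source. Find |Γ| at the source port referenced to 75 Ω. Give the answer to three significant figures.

λ = v/f = 0.93·c / 128 MHz = 2.18 m
βl = 2π·l/λ = 2π × 0.114 = 41.1°
tan(βl) = 0.873
Z_in = Z_0·(Z_L + jZ_0·tanβl)/(Z_0 + jZ_L·tanβl) = 44.9 − j29.8 Ω
Γ_s = (Z_in − Z_s)/(Z_in + Z_s) = (-30.1 − j29.8)/(120 − j29.8), |Γ_s| = 0.342

|Γ| ≈ 0.342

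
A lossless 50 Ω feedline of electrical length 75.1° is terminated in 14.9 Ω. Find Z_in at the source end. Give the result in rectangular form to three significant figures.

tan(βl) = tan(75.1°) = 3.76
Z_in = Z_0·(Z_L + jZ_0·tanβl)/(Z_0 + jZ_L·tanβl)
     = 50·(14.9 + j188)/(50 + j56)

Z_in ≈ 100 + j76 Ω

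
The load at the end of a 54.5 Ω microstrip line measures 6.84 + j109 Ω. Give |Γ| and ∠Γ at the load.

Γ = (Z_L − Z_0)/(Z_L + Z_0) = (-47.66 + j109)/(61.34 + j109)
|Γ| = 119/125 = 0.951

Γ ≈ 0.951 ∠ 53°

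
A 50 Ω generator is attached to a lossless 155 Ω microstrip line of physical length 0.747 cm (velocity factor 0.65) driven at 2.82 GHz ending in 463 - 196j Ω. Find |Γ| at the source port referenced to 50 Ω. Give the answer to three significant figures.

λ = v/f = 0.65·c / 2.82 GHz = 0.0691 m
βl = 2π·l/λ = 2π × 0.108 = 38.9°
tan(βl) = 0.807
Z_in = Z_0·(Z_L + jZ_0·tanβl)/(Z_0 + jZ_L·tanβl) = 77.3 − j127 Ω
Γ_s = (Z_in − Z_s)/(Z_in + Z_s) = (27.3 − j127)/(127 − j127), |Γ_s| = 0.723

|Γ| ≈ 0.723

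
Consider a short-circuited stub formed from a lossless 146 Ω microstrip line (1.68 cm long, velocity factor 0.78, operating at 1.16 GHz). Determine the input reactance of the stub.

λ = v/f = 0.78·c / 1.16 GHz = 0.202 m
βl = 2π·l/λ = 2π × 0.0833 = 30°
tan(βl) = 0.577
For a short-circuited stub, Z_in = jZ_0·tan(βl)

X_in ≈ 84.2 Ω (inductive)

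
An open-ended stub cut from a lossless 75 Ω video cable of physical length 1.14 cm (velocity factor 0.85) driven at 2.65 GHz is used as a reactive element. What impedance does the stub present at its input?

Z_in ≈ −j81.4 Ω

λ = v/f = 0.85·c / 2.65 GHz = 0.0962 m
βl = 2π·l/λ = 2π × 0.118 = 42.6°
tan(βl) = 0.921
For an open-ended stub, Z_in = −jZ_0·cot(βl) = −jZ_0/tan(βl)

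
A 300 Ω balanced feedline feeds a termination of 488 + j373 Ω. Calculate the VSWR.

VSWR ≈ 2.84

Γ = (Z_L − Z_0)/(Z_L + Z_0) = (188 + j373)/(788 + j373)
|Γ| = 418/872 = 0.479
VSWR = (1 + |Γ|)/(1 − |Γ|) = 1.48/0.521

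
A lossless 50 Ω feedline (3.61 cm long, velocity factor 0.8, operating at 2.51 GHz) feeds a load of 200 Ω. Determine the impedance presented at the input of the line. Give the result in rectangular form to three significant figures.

Z_in ≈ 24.2 + j45.4 Ω

λ = v/f = 0.8·c / 2.51 GHz = 0.0956 m
βl = 2π·l/λ = 2π × 0.378 = 136°
tan(βl) = tan(136°) = -0.969
Z_in = Z_0·(Z_L + jZ_0·tanβl)/(Z_0 + jZ_L·tanβl)
     = 50·(200 − j48.4)/(50 − j194)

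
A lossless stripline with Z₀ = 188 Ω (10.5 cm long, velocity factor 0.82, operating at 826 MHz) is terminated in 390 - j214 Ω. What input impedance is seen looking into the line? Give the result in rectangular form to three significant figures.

Z_in ≈ 137 + j167 Ω

λ = v/f = 0.82·c / 826 MHz = 0.298 m
βl = 2π·l/λ = 2π × 0.353 = 127°
tan(βl) = tan(127°) = -1.33
Z_in = Z_0·(Z_L + jZ_0·tanβl)/(Z_0 + jZ_L·tanβl)
     = 188·(390 − j464)/(-96.8 − j519)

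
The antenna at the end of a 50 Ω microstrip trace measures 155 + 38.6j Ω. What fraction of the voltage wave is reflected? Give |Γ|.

|Γ| ≈ 0.536

Γ = (Z_L − Z_0)/(Z_L + Z_0) = (105 + j38.6)/(205 + j38.6)
|Γ| = 112/209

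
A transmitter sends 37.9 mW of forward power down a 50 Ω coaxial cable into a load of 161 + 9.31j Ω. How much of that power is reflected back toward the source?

P_reflected ≈ 10.5 mW

|Γ| = |(111 + j9.31)/(211 + j9.31)| = 0.527
|Γ|² = 0.278
P_refl = |Γ|²·P_inc = 10.5 mW, P_del = (1 − |Γ|²)·P_inc = 27.4 mW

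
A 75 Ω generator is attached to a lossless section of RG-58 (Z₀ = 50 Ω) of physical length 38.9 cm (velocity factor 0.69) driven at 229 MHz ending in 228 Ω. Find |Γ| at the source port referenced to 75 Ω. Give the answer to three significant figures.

λ = v/f = 0.69·c / 229 MHz = 0.904 m
βl = 2π·l/λ = 2π × 0.43 = 155°
tan(βl) = -0.468
Z_in = Z_0·(Z_L + jZ_0·tanβl)/(Z_0 + jZ_L·tanβl) = 50 + j83.4 Ω
Γ_s = (Z_in − Z_s)/(Z_in + Z_s) = (-25 + j83.4)/(125 + j83.4), |Γ_s| = 0.579

|Γ| ≈ 0.579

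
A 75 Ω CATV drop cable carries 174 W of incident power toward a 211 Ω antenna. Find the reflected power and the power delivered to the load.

P_reflected ≈ 39.3 W; P_delivered ≈ 135 W

Γ = (211 − 75)/(211 + 75) = 0.476
|Γ|² = 0.226
P_refl = |Γ|²·P_inc = 39.3 W, P_del = (1 − |Γ|²)·P_inc = 135 W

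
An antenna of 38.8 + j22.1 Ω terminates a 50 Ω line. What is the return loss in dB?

Γ = (-11.2 + j22.1)/(88.8 + j22.1), |Γ| = 0.271
RL = −20·log₁₀|Γ| = −20·log₁₀(0.271)

RL ≈ 11.3 dB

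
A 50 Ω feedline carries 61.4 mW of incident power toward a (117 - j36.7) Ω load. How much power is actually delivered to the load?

|Γ| = |(67 − j36.7)/(167 − j36.7)| = 0.447
|Γ|² = 0.2
P_refl = |Γ|²·P_inc = 12.3 mW, P_del = (1 − |Γ|²)·P_inc = 49.1 mW

P_delivered ≈ 49.1 mW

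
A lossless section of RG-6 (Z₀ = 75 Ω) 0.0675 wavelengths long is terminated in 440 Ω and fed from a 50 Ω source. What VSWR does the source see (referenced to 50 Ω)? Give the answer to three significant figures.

VSWR ≈ 7.98

βl = 2π × 0.0675 = 24.3°
tan(βl) = 0.452
Z_in = Z_0·(Z_L + jZ_0·tanβl)/(Z_0 + jZ_L·tanβl) = 66.1 − j141 Ω
Γ_s = (Z_in − Z_s)/(Z_in + Z_s) = (16.1 − j141)/(116 − j141), |Γ_s| = 0.777
VSWR = (1 + |Γ_s|)/(1 − |Γ_s|)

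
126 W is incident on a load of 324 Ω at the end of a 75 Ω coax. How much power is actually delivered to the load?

Γ = (324 − 75)/(324 + 75) = 0.624
|Γ|² = 0.389
P_refl = |Γ|²·P_inc = 49.1 W, P_del = (1 − |Γ|²)·P_inc = 76.9 W

P_delivered ≈ 76.9 W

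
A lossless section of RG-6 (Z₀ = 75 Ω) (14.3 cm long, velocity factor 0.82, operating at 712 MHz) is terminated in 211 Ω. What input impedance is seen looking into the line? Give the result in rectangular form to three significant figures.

Z_in ≈ 74.4 + j80.8 Ω

λ = v/f = 0.82·c / 712 MHz = 0.346 m
βl = 2π·l/λ = 2π × 0.414 = 149°
tan(βl) = tan(149°) = -0.601
Z_in = Z_0·(Z_L + jZ_0·tanβl)/(Z_0 + jZ_L·tanβl)
     = 75·(211 − j45.1)/(75 − j127)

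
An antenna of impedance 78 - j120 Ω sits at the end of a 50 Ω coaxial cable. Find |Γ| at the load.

Γ = (Z_L − Z_0)/(Z_L + Z_0) = (28 − j120)/(128 − j120)
|Γ| = 123/175

|Γ| ≈ 0.702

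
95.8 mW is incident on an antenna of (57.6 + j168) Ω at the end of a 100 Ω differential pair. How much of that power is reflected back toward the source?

P_reflected ≈ 54.2 mW

|Γ| = |(-42.4 + j168)/(157.6 + j168)| = 0.752
|Γ|² = 0.566
P_refl = |Γ|²·P_inc = 54.2 mW, P_del = (1 − |Γ|²)·P_inc = 41.6 mW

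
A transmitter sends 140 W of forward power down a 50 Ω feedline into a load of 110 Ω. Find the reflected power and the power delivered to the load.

P_reflected ≈ 19.7 W; P_delivered ≈ 120 W

Γ = (110 − 50)/(110 + 50) = 0.375
|Γ|² = 0.141
P_refl = |Γ|²·P_inc = 19.7 W, P_del = (1 − |Γ|²)·P_inc = 120 W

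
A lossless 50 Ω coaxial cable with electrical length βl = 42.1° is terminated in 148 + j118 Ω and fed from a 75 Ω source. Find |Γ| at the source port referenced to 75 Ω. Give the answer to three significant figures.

|Γ| ≈ 0.639

tan(βl) = 0.904
Z_in = Z_0·(Z_L + jZ_0·tanβl)/(Z_0 + jZ_L·tanβl) = 31.9 − j68.8 Ω
Γ_s = (Z_in − Z_s)/(Z_in + Z_s) = (-43.1 − j68.8)/(107 − j68.8), |Γ_s| = 0.639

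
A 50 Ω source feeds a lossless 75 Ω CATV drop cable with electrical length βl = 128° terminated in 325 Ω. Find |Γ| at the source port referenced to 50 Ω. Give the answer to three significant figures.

|Γ| ≈ 0.623

tan(βl) = -1.28
Z_in = Z_0·(Z_L + jZ_0·tanβl)/(Z_0 + jZ_L·tanβl) = 27 + j53.7 Ω
Γ_s = (Z_in − Z_s)/(Z_in + Z_s) = (-23 + j53.7)/(77 + j53.7), |Γ_s| = 0.623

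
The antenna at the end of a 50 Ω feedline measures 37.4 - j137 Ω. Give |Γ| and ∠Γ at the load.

Γ = (Z_L − Z_0)/(Z_L + Z_0) = (-12.6 − j137)/(87.4 − j137)
|Γ| = 138/163 = 0.847

Γ ≈ 0.847 ∠ -37.8°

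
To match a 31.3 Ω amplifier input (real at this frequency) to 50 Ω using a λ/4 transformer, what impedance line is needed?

Z_qwt ≈ 39.6 Ω

Z_qwt = √(Z_0·R_L) = √(50 × 31.3) = √1565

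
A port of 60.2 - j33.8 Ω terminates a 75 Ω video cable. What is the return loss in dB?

Γ = (-14.8 − j33.8)/(135.2 − j33.8), |Γ| = 0.265
RL = −20·log₁₀|Γ| = −20·log₁₀(0.265)

RL ≈ 11.5 dB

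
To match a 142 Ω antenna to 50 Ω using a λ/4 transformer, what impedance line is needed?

Z_qwt ≈ 84.3 Ω

Z_qwt = √(Z_0·R_L) = √(50 × 142) = √7100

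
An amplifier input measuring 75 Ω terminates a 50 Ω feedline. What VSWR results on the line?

VSWR ≈ 1.5

Γ = (75 − 50)/(75 + 50) = 0.2
VSWR = (1 + 0.2)/(1 − 0.2)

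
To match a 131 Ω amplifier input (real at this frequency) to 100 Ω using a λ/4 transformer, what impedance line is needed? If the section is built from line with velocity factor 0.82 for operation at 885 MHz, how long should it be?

Z_qwt = √(Z_0·R_L) = √(100 × 131) = √13100
λ = 0.82·c/f = 0.278 m, so l = λ/4 = 0.0695 m

Z_qwt ≈ 114 Ω; length ≈ 6.95 cm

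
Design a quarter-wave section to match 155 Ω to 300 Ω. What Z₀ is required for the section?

Z_qwt ≈ 216 Ω

Z_qwt = √(Z_0·R_L) = √(300 × 155) = √46500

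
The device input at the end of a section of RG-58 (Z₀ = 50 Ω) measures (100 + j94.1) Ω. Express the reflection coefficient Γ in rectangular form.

Γ = (Z_L − Z_0)/(Z_L + Z_0) = (50 + j94.1)/(150 + j94.1)

Γ ≈ 0.522 + j0.3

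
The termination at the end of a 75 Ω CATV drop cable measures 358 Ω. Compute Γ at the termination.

Γ = 0.654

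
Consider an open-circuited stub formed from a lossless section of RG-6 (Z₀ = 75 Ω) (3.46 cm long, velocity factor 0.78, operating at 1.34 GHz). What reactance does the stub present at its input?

X_in ≈ -25.3 Ω (capacitive)

λ = v/f = 0.78·c / 1.34 GHz = 0.175 m
βl = 2π·l/λ = 2π × 0.198 = 71.3°
tan(βl) = 2.96
For an open-circuited stub, Z_in = −jZ_0·cot(βl) = −jZ_0/tan(βl)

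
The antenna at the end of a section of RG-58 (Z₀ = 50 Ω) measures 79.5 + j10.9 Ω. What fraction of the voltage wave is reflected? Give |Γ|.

|Γ| ≈ 0.242

Γ = (Z_L − Z_0)/(Z_L + Z_0) = (29.5 + j10.9)/(129.5 + j10.9)
|Γ| = 31.4/130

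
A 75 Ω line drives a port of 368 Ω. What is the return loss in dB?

Γ = (368 − 75)/(368 + 75) = 0.661
RL = −20·log₁₀|Γ| = −20·log₁₀(0.661)

RL ≈ 3.59 dB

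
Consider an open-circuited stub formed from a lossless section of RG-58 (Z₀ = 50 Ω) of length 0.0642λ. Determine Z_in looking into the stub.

Z_in ≈ −j117 Ω

βl = 2π × 0.0642 = 23.1°
tan(βl) = 0.427
For an open-circuited stub, Z_in = −jZ_0·cot(βl) = −jZ_0/tan(βl)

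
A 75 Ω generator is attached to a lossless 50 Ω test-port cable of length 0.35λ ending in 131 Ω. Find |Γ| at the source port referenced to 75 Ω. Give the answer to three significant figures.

βl = 2π × 0.35 = 126°
tan(βl) = -1.38
Z_in = Z_0·(Z_L + jZ_0·tanβl)/(Z_0 + jZ_L·tanβl) = 27.1 + j28.8 Ω
Γ_s = (Z_in − Z_s)/(Z_in + Z_s) = (-47.9 + j28.8)/(102 + j28.8), |Γ_s| = 0.527

|Γ| ≈ 0.527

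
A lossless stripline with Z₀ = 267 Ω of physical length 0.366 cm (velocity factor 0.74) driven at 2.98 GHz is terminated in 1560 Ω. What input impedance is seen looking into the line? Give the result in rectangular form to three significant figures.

λ = v/f = 0.74·c / 2.98 GHz = 0.0745 m
βl = 2π·l/λ = 2π × 0.0491 = 17.7°
tan(βl) = tan(17.7°) = 0.319
Z_in = Z_0·(Z_L + jZ_0·tanβl)/(Z_0 + jZ_L·tanβl)
     = 267·(1560 + j85.1)/(267 + j497)

Z_in ≈ 384 − j631 Ω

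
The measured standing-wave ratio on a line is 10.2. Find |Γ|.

|Γ| = (S − 1)/(S + 1) = (10.2 − 1)/(10.2 + 1) = 9.2/11.2

|Γ| ≈ 0.821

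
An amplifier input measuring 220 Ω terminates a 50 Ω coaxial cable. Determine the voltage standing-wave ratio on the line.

VSWR ≈ 4.4

For a purely resistive load, VSWR = R_L/Z_0 or Z_0/R_L (whichever > 1) = 220/50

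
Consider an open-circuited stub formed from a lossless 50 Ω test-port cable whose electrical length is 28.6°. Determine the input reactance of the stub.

tan(βl) = 0.545
For an open-circuited stub, Z_in = −jZ_0·cot(βl) = −jZ_0/tan(βl)

X_in ≈ -91.7 Ω (capacitive)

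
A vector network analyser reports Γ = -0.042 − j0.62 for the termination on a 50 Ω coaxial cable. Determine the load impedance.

Z_L = Z_0·(1 + Γ)/(1 − Γ) = 50·(0.958 − j0.62)/(1.04 + j0.62)

Z_L ≈ 20.9 − j42.2 Ω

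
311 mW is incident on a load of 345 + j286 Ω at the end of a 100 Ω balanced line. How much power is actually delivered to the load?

|Γ| = |(245 + j286)/(445 + j286)| = 0.712
|Γ|² = 0.507
P_refl = |Γ|²·P_inc = 158 mW, P_del = (1 − |Γ|²)·P_inc = 153 mW

P_delivered ≈ 153 mW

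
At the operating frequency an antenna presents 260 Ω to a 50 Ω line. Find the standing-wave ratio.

Γ = (260 − 50)/(260 + 50) = 0.677
VSWR = (1 + 0.677)/(1 − 0.677)

VSWR ≈ 5.2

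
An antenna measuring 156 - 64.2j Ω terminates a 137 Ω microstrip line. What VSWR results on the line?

Γ = (Z_L − Z_0)/(Z_L + Z_0) = (19 − j64.2)/(293 − j64.2)
|Γ| = 67/300 = 0.223
VSWR = (1 + |Γ|)/(1 − |Γ|) = 1.22/0.777

VSWR ≈ 1.57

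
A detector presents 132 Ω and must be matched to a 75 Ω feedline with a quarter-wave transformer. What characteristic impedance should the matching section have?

Z_qwt ≈ 99.5 Ω

Z_qwt = √(Z_0·R_L) = √(75 × 132) = √9900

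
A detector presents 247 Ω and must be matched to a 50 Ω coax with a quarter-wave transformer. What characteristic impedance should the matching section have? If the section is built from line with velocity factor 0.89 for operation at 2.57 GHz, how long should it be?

Z_qwt = √(Z_0·R_L) = √(50 × 247) = √12350
λ = 0.89·c/f = 0.104 m, so l = λ/4 = 0.026 m

Z_qwt ≈ 111 Ω; length ≈ 2.6 cm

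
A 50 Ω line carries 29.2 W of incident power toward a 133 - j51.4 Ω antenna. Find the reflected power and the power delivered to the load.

|Γ| = |(83 − j51.4)/(183 − j51.4)| = 0.514
|Γ|² = 0.264
P_refl = |Γ|²·P_inc = 7.7 W, P_del = (1 − |Γ|²)·P_inc = 21.5 W

P_reflected ≈ 7.7 W; P_delivered ≈ 21.5 W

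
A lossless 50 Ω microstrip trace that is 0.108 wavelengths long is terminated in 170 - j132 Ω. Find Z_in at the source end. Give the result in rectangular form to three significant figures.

Z_in ≈ 16.2 − j43.5 Ω

βl = 2π × 0.108 = 38.9°
tan(βl) = tan(38.9°) = 0.806
Z_in = Z_0·(Z_L + jZ_0·tanβl)/(Z_0 + jZ_L·tanβl)
     = 50·(170 − j91.7)/(156 + j137)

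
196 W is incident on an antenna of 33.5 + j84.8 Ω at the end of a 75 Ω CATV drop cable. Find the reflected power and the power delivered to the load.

|Γ| = |(-41.5 + j84.8)/(108.5 + j84.8)| = 0.686
|Γ|² = 0.47
P_refl = |Γ|²·P_inc = 92.1 W, P_del = (1 − |Γ|²)·P_inc = 104 W

P_reflected ≈ 92.1 W; P_delivered ≈ 104 W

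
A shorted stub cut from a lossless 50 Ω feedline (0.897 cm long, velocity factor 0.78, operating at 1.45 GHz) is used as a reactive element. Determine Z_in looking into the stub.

λ = v/f = 0.78·c / 1.45 GHz = 0.161 m
βl = 2π·l/λ = 2π × 0.0556 = 20°
tan(βl) = 0.364
For a shorted stub, Z_in = jZ_0·tan(βl)

Z_in ≈ +j18.2 Ω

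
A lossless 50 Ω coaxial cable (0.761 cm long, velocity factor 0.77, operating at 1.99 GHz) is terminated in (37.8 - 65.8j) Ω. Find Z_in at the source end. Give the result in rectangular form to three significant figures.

λ = v/f = 0.77·c / 1.99 GHz = 0.116 m
βl = 2π·l/λ = 2π × 0.0656 = 23.6°
tan(βl) = tan(23.6°) = 0.437
Z_in = Z_0·(Z_L + jZ_0·tanβl)/(Z_0 + jZ_L·tanβl)
     = 50·(37.8 − j44)/(78.7 + j16.5)

Z_in ≈ 17.4 − j31.6 Ω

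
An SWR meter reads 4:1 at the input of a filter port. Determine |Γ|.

|Γ| ≈ 0.6

|Γ| = (S − 1)/(S + 1) = (4 − 1)/(4 + 1) = 3/5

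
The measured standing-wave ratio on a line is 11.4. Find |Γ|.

|Γ| ≈ 0.839

|Γ| = (S − 1)/(S + 1) = (11.4 − 1)/(11.4 + 1) = 10.4/12.4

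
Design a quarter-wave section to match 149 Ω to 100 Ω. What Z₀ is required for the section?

Z_qwt = √(Z_0·R_L) = √(100 × 149) = √14900

Z_qwt ≈ 122 Ω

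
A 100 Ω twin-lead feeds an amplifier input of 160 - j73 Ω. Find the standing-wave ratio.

VSWR ≈ 2.08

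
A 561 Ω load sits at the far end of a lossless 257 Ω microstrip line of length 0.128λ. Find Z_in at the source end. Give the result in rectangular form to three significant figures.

Z_in ≈ 190 − j164 Ω

βl = 2π × 0.128 = 46.1°
tan(βl) = tan(46.1°) = 1.04
Z_in = Z_0·(Z_L + jZ_0·tanβl)/(Z_0 + jZ_L·tanβl)
     = 257·(561 + j267)/(257 + j583)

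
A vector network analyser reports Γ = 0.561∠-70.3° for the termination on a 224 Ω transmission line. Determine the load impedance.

Z_L = Z_0·(1 + Γ)/(1 − Γ) = 224·(1.19 − j0.528)/(0.811 + j0.528)

Z_L ≈ 164 − j253 Ω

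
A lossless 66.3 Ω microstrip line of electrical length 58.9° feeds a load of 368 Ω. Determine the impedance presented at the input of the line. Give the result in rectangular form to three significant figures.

tan(βl) = tan(58.9°) = 1.66
Z_in = Z_0·(Z_L + jZ_0·tanβl)/(Z_0 + jZ_L·tanβl)
     = 66.3·(368 + j110)/(66.3 + j610)

Z_in ≈ 16.1 − j38.2 Ω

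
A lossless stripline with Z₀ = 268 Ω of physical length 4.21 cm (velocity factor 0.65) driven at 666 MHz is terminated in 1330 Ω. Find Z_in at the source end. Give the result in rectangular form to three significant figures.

λ = v/f = 0.65·c / 666 MHz = 0.293 m
βl = 2π·l/λ = 2π × 0.144 = 51.8°
tan(βl) = tan(51.8°) = 1.27
Z_in = Z_0·(Z_L + jZ_0·tanβl)/(Z_0 + jZ_L·tanβl)
     = 268·(1330 + j340)/(268 + j1690)

Z_in ≈ 85.4 − j198 Ω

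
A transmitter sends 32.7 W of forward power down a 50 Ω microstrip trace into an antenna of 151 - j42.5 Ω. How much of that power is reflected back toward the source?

P_reflected ≈ 9.3 W

|Γ| = |(101 − j42.5)/(201 − j42.5)| = 0.533
|Γ|² = 0.284
P_refl = |Γ|²·P_inc = 9.3 W, P_del = (1 − |Γ|²)·P_inc = 23.4 W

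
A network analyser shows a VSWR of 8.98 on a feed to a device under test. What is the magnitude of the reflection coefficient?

|Γ| = (S − 1)/(S + 1) = (8.98 − 1)/(8.98 + 1) = 7.98/9.98

|Γ| ≈ 0.8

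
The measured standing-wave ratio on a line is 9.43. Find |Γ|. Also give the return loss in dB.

|Γ| ≈ 0.808; return loss ≈ 1.85 dB

|Γ| = (S − 1)/(S + 1) = (9.43 − 1)/(9.43 + 1) = 8.43/10.4
RL = −20·log₁₀|Γ| = −20·log₁₀(0.808)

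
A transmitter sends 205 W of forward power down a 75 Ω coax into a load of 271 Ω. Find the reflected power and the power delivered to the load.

Γ = (271 − 75)/(271 + 75) = 0.566
|Γ|² = 0.321
P_refl = |Γ|²·P_inc = 65.8 W, P_del = (1 − |Γ|²)·P_inc = 139 W

P_reflected ≈ 65.8 W; P_delivered ≈ 139 W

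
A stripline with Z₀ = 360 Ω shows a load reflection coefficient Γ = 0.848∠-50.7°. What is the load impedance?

Z_L ≈ 157 − j733 Ω

Z_L = Z_0·(1 + Γ)/(1 − Γ) = 360·(1.54 − j0.656)/(0.463 + j0.656)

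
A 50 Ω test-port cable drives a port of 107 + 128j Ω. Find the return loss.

RL ≈ 3.2 dB

Γ = (57 + j128)/(157 + j128), |Γ| = 0.692
RL = −20·log₁₀|Γ| = −20·log₁₀(0.692)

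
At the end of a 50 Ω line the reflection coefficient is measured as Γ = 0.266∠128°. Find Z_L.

Z_L ≈ 33.2 + j15 Ω

Z_L = Z_0·(1 + Γ)/(1 − Γ) = 50·(0.836 + j0.21)/(1.16 − j0.21)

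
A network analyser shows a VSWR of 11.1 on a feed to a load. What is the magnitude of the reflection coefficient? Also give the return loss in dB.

|Γ| ≈ 0.835; return loss ≈ 1.57 dB

|Γ| = (S − 1)/(S + 1) = (11.1 − 1)/(11.1 + 1) = 10.1/12.1
RL = −20·log₁₀|Γ| = −20·log₁₀(0.835)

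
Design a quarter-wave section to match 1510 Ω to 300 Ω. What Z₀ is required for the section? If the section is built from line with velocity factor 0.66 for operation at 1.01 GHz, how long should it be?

Z_qwt = √(Z_0·R_L) = √(300 × 1510) = √453000
λ = 0.66·c/f = 0.196 m, so l = λ/4 = 0.049 m

Z_qwt ≈ 673 Ω; length ≈ 4.9 cm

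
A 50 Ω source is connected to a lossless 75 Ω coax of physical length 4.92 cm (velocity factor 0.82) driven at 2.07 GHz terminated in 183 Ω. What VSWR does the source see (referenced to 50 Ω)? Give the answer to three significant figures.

λ = v/f = 0.82·c / 2.07 GHz = 0.119 m
βl = 2π·l/λ = 2π × 0.414 = 149°
tan(βl) = -0.6
Z_in = Z_0·(Z_L + jZ_0·tanβl)/(Z_0 + jZ_L·tanβl) = 79.2 + j70.9 Ω
Γ_s = (Z_in − Z_s)/(Z_in + Z_s) = (29.2 + j70.9)/(129 + j70.9), |Γ_s| = 0.52
VSWR = (1 + |Γ_s|)/(1 − |Γ_s|)

VSWR ≈ 3.17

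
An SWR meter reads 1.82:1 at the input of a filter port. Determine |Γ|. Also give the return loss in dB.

|Γ| ≈ 0.291; return loss ≈ 10.7 dB

|Γ| = (S − 1)/(S + 1) = (1.82 − 1)/(1.82 + 1) = 0.82/2.82
RL = −20·log₁₀|Γ| = −20·log₁₀(0.291)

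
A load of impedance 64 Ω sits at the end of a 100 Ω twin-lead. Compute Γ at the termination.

Γ = -0.22

Γ = (Z_L − Z_0)/(Z_L + Z_0) = (64 − 100)/(64 + 100) = -36/164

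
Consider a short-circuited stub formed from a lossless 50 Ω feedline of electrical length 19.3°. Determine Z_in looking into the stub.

Z_in ≈ +j17.5 Ω

tan(βl) = 0.35
For a short-circuited stub, Z_in = jZ_0·tan(βl)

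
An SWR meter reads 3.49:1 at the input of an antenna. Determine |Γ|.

|Γ| = (S − 1)/(S + 1) = (3.49 − 1)/(3.49 + 1) = 2.49/4.49

|Γ| ≈ 0.555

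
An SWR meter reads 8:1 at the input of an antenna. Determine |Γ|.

|Γ| ≈ 0.778

|Γ| = (S − 1)/(S + 1) = (8 − 1)/(8 + 1) = 7/9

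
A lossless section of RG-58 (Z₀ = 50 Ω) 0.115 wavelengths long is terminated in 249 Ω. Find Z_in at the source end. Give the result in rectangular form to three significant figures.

βl = 2π × 0.115 = 41.4°
tan(βl) = tan(41.4°) = 0.882
Z_in = Z_0·(Z_L + jZ_0·tanβl)/(Z_0 + jZ_L·tanβl)
     = 50·(249 + j44.1)/(50 + j220)

Z_in ≈ 21.8 − j51.7 Ω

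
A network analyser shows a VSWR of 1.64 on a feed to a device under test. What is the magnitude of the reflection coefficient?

|Γ| ≈ 0.242

|Γ| = (S − 1)/(S + 1) = (1.64 − 1)/(1.64 + 1) = 0.64/2.64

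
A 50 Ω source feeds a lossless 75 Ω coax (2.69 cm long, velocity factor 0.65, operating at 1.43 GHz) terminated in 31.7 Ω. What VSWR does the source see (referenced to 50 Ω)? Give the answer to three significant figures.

VSWR ≈ 3.36

λ = v/f = 0.65·c / 1.43 GHz = 0.136 m
βl = 2π·l/λ = 2π × 0.197 = 71°
tan(βl) = 2.91
Z_in = Z_0·(Z_L + jZ_0·tanβl)/(Z_0 + jZ_L·tanβl) = 119 + j71.4 Ω
Γ_s = (Z_in − Z_s)/(Z_in + Z_s) = (69.4 + j71.4)/(169 + j71.4), |Γ_s| = 0.541
VSWR = (1 + |Γ_s|)/(1 − |Γ_s|)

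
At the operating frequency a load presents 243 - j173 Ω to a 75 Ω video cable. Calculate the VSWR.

VSWR ≈ 4.99

Γ = (Z_L − Z_0)/(Z_L + Z_0) = (168 − j173)/(318 − j173)
|Γ| = 241/362 = 0.666
VSWR = (1 + |Γ|)/(1 − |Γ|) = 1.67/0.334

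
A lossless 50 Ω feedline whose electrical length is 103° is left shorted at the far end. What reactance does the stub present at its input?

X_in ≈ -217 Ω (capacitive)

tan(βl) = -4.33
For a shorted stub, Z_in = jZ_0·tan(βl)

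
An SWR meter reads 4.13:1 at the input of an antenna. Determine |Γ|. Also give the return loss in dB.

|Γ| = (S − 1)/(S + 1) = (4.13 − 1)/(4.13 + 1) = 3.13/5.13
RL = −20·log₁₀|Γ| = −20·log₁₀(0.61)

|Γ| ≈ 0.61; return loss ≈ 4.29 dB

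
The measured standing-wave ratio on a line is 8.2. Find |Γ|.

|Γ| = (S − 1)/(S + 1) = (8.2 − 1)/(8.2 + 1) = 7.2/9.2

|Γ| ≈ 0.783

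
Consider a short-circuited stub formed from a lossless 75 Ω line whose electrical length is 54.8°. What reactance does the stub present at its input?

X_in ≈ 106 Ω (inductive)

tan(βl) = 1.42
For a short-circuited stub, Z_in = jZ_0·tan(βl)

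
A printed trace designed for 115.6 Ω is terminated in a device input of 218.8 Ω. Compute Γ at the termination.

Γ = 0.309

Γ = (Z_L − Z_0)/(Z_L + Z_0) = (218.8 − 115.6)/(218.8 + 115.6) = 103.2/334.4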